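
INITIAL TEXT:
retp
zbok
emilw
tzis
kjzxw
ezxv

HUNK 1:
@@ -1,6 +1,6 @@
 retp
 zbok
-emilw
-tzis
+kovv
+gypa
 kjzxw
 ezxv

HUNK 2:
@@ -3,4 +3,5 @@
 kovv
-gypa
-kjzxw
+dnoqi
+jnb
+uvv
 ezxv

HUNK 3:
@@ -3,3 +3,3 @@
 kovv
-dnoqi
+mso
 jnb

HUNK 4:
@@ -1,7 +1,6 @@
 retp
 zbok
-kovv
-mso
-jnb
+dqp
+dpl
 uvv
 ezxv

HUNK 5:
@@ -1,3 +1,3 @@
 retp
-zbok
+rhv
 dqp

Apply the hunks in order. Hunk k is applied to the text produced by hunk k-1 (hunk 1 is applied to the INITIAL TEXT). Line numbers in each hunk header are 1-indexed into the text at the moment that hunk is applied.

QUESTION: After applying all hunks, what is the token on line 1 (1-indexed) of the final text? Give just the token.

Answer: retp

Derivation:
Hunk 1: at line 1 remove [emilw,tzis] add [kovv,gypa] -> 6 lines: retp zbok kovv gypa kjzxw ezxv
Hunk 2: at line 3 remove [gypa,kjzxw] add [dnoqi,jnb,uvv] -> 7 lines: retp zbok kovv dnoqi jnb uvv ezxv
Hunk 3: at line 3 remove [dnoqi] add [mso] -> 7 lines: retp zbok kovv mso jnb uvv ezxv
Hunk 4: at line 1 remove [kovv,mso,jnb] add [dqp,dpl] -> 6 lines: retp zbok dqp dpl uvv ezxv
Hunk 5: at line 1 remove [zbok] add [rhv] -> 6 lines: retp rhv dqp dpl uvv ezxv
Final line 1: retp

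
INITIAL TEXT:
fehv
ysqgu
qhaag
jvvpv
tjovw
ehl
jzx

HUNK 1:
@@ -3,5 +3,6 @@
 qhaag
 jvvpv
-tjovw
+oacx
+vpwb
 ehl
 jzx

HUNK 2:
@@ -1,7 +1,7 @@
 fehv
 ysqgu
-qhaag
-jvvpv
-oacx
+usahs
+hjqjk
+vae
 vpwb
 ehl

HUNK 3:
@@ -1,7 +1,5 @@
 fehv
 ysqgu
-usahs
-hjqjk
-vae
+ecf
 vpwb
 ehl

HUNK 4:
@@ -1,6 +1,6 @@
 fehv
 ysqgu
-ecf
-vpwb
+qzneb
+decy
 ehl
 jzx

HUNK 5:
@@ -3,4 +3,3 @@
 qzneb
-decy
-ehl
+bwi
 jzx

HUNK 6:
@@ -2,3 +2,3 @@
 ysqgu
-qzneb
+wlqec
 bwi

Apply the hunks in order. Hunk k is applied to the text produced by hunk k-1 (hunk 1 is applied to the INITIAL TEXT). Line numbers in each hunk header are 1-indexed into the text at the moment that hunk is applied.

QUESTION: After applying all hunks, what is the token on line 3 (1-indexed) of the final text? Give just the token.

Hunk 1: at line 3 remove [tjovw] add [oacx,vpwb] -> 8 lines: fehv ysqgu qhaag jvvpv oacx vpwb ehl jzx
Hunk 2: at line 1 remove [qhaag,jvvpv,oacx] add [usahs,hjqjk,vae] -> 8 lines: fehv ysqgu usahs hjqjk vae vpwb ehl jzx
Hunk 3: at line 1 remove [usahs,hjqjk,vae] add [ecf] -> 6 lines: fehv ysqgu ecf vpwb ehl jzx
Hunk 4: at line 1 remove [ecf,vpwb] add [qzneb,decy] -> 6 lines: fehv ysqgu qzneb decy ehl jzx
Hunk 5: at line 3 remove [decy,ehl] add [bwi] -> 5 lines: fehv ysqgu qzneb bwi jzx
Hunk 6: at line 2 remove [qzneb] add [wlqec] -> 5 lines: fehv ysqgu wlqec bwi jzx
Final line 3: wlqec

Answer: wlqec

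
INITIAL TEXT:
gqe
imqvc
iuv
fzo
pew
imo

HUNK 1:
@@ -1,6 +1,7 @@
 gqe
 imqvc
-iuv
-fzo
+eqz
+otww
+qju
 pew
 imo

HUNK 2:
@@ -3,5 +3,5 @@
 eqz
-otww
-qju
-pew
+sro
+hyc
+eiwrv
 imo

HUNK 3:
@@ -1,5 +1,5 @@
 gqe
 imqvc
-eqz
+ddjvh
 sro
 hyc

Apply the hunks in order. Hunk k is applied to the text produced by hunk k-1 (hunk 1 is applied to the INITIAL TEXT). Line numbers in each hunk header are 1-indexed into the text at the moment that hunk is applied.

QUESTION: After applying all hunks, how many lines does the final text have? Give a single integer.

Answer: 7

Derivation:
Hunk 1: at line 1 remove [iuv,fzo] add [eqz,otww,qju] -> 7 lines: gqe imqvc eqz otww qju pew imo
Hunk 2: at line 3 remove [otww,qju,pew] add [sro,hyc,eiwrv] -> 7 lines: gqe imqvc eqz sro hyc eiwrv imo
Hunk 3: at line 1 remove [eqz] add [ddjvh] -> 7 lines: gqe imqvc ddjvh sro hyc eiwrv imo
Final line count: 7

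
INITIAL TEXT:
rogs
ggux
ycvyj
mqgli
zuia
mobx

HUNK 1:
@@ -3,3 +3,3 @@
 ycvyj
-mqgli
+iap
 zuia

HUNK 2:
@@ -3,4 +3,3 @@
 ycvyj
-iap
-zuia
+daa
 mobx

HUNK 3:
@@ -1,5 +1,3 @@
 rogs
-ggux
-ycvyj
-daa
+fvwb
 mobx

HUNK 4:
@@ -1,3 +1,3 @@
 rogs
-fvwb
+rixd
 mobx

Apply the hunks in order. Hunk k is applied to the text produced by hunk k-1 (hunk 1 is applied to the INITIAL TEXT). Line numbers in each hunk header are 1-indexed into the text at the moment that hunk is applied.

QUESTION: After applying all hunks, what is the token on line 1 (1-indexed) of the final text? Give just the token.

Hunk 1: at line 3 remove [mqgli] add [iap] -> 6 lines: rogs ggux ycvyj iap zuia mobx
Hunk 2: at line 3 remove [iap,zuia] add [daa] -> 5 lines: rogs ggux ycvyj daa mobx
Hunk 3: at line 1 remove [ggux,ycvyj,daa] add [fvwb] -> 3 lines: rogs fvwb mobx
Hunk 4: at line 1 remove [fvwb] add [rixd] -> 3 lines: rogs rixd mobx
Final line 1: rogs

Answer: rogs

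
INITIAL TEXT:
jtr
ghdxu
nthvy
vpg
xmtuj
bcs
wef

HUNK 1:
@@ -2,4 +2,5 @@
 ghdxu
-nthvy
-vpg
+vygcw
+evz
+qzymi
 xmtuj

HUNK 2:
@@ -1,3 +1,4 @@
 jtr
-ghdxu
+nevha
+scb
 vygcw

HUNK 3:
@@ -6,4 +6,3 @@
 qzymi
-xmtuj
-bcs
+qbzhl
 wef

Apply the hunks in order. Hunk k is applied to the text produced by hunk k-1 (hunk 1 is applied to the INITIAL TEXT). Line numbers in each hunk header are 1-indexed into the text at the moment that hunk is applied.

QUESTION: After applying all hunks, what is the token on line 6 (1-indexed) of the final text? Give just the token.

Hunk 1: at line 2 remove [nthvy,vpg] add [vygcw,evz,qzymi] -> 8 lines: jtr ghdxu vygcw evz qzymi xmtuj bcs wef
Hunk 2: at line 1 remove [ghdxu] add [nevha,scb] -> 9 lines: jtr nevha scb vygcw evz qzymi xmtuj bcs wef
Hunk 3: at line 6 remove [xmtuj,bcs] add [qbzhl] -> 8 lines: jtr nevha scb vygcw evz qzymi qbzhl wef
Final line 6: qzymi

Answer: qzymi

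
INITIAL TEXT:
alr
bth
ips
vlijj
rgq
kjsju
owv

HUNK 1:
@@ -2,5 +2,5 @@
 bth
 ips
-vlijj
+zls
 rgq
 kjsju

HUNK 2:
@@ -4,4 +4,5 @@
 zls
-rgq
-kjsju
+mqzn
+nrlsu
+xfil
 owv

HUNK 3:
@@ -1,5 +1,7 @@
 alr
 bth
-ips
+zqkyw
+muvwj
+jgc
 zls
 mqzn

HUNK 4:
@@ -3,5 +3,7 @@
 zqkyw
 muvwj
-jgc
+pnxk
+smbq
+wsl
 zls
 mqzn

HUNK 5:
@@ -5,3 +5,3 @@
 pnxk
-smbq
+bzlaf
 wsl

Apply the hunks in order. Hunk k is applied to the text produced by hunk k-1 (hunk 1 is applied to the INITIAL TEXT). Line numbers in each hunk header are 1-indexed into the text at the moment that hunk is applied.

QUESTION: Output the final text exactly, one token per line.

Answer: alr
bth
zqkyw
muvwj
pnxk
bzlaf
wsl
zls
mqzn
nrlsu
xfil
owv

Derivation:
Hunk 1: at line 2 remove [vlijj] add [zls] -> 7 lines: alr bth ips zls rgq kjsju owv
Hunk 2: at line 4 remove [rgq,kjsju] add [mqzn,nrlsu,xfil] -> 8 lines: alr bth ips zls mqzn nrlsu xfil owv
Hunk 3: at line 1 remove [ips] add [zqkyw,muvwj,jgc] -> 10 lines: alr bth zqkyw muvwj jgc zls mqzn nrlsu xfil owv
Hunk 4: at line 3 remove [jgc] add [pnxk,smbq,wsl] -> 12 lines: alr bth zqkyw muvwj pnxk smbq wsl zls mqzn nrlsu xfil owv
Hunk 5: at line 5 remove [smbq] add [bzlaf] -> 12 lines: alr bth zqkyw muvwj pnxk bzlaf wsl zls mqzn nrlsu xfil owv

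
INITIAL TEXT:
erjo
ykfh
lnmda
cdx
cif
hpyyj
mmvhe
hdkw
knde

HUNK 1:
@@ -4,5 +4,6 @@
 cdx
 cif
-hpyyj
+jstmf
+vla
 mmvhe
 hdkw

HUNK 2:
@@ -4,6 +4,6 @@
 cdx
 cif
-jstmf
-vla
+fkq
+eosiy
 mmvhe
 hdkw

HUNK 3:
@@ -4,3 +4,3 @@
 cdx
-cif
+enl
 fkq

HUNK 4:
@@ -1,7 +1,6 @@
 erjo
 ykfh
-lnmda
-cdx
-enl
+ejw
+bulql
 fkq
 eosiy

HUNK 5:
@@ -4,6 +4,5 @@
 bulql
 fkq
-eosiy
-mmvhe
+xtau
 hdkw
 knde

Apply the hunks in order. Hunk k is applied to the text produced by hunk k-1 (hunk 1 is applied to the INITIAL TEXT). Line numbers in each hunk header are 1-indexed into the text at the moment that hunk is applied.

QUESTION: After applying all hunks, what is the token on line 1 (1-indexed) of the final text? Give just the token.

Answer: erjo

Derivation:
Hunk 1: at line 4 remove [hpyyj] add [jstmf,vla] -> 10 lines: erjo ykfh lnmda cdx cif jstmf vla mmvhe hdkw knde
Hunk 2: at line 4 remove [jstmf,vla] add [fkq,eosiy] -> 10 lines: erjo ykfh lnmda cdx cif fkq eosiy mmvhe hdkw knde
Hunk 3: at line 4 remove [cif] add [enl] -> 10 lines: erjo ykfh lnmda cdx enl fkq eosiy mmvhe hdkw knde
Hunk 4: at line 1 remove [lnmda,cdx,enl] add [ejw,bulql] -> 9 lines: erjo ykfh ejw bulql fkq eosiy mmvhe hdkw knde
Hunk 5: at line 4 remove [eosiy,mmvhe] add [xtau] -> 8 lines: erjo ykfh ejw bulql fkq xtau hdkw knde
Final line 1: erjo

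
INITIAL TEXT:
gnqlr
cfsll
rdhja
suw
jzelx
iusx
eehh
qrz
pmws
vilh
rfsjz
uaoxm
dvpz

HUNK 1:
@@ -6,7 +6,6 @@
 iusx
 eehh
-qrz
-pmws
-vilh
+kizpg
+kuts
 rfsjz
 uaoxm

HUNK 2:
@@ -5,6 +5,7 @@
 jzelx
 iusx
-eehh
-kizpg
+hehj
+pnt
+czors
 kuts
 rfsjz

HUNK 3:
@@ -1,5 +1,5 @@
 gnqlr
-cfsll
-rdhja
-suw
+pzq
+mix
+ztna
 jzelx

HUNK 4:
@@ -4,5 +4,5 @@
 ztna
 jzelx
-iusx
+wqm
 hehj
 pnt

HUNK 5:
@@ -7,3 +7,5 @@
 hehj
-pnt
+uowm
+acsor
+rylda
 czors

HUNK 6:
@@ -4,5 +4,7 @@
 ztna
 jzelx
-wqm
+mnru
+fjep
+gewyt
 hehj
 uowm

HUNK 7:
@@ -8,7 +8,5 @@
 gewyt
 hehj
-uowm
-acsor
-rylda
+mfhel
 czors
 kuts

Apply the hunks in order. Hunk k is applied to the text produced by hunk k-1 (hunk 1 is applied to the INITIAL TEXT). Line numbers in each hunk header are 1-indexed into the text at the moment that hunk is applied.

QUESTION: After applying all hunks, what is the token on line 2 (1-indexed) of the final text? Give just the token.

Hunk 1: at line 6 remove [qrz,pmws,vilh] add [kizpg,kuts] -> 12 lines: gnqlr cfsll rdhja suw jzelx iusx eehh kizpg kuts rfsjz uaoxm dvpz
Hunk 2: at line 5 remove [eehh,kizpg] add [hehj,pnt,czors] -> 13 lines: gnqlr cfsll rdhja suw jzelx iusx hehj pnt czors kuts rfsjz uaoxm dvpz
Hunk 3: at line 1 remove [cfsll,rdhja,suw] add [pzq,mix,ztna] -> 13 lines: gnqlr pzq mix ztna jzelx iusx hehj pnt czors kuts rfsjz uaoxm dvpz
Hunk 4: at line 4 remove [iusx] add [wqm] -> 13 lines: gnqlr pzq mix ztna jzelx wqm hehj pnt czors kuts rfsjz uaoxm dvpz
Hunk 5: at line 7 remove [pnt] add [uowm,acsor,rylda] -> 15 lines: gnqlr pzq mix ztna jzelx wqm hehj uowm acsor rylda czors kuts rfsjz uaoxm dvpz
Hunk 6: at line 4 remove [wqm] add [mnru,fjep,gewyt] -> 17 lines: gnqlr pzq mix ztna jzelx mnru fjep gewyt hehj uowm acsor rylda czors kuts rfsjz uaoxm dvpz
Hunk 7: at line 8 remove [uowm,acsor,rylda] add [mfhel] -> 15 lines: gnqlr pzq mix ztna jzelx mnru fjep gewyt hehj mfhel czors kuts rfsjz uaoxm dvpz
Final line 2: pzq

Answer: pzq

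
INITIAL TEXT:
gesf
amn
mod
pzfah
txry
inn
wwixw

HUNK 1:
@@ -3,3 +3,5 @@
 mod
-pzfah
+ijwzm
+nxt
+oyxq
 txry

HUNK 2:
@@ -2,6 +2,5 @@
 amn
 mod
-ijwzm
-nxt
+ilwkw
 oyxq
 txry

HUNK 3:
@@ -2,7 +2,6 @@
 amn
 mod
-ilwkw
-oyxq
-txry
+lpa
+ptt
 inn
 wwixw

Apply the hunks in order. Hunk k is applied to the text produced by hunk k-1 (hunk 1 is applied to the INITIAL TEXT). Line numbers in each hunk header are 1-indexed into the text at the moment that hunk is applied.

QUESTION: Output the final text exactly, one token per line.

Hunk 1: at line 3 remove [pzfah] add [ijwzm,nxt,oyxq] -> 9 lines: gesf amn mod ijwzm nxt oyxq txry inn wwixw
Hunk 2: at line 2 remove [ijwzm,nxt] add [ilwkw] -> 8 lines: gesf amn mod ilwkw oyxq txry inn wwixw
Hunk 3: at line 2 remove [ilwkw,oyxq,txry] add [lpa,ptt] -> 7 lines: gesf amn mod lpa ptt inn wwixw

Answer: gesf
amn
mod
lpa
ptt
inn
wwixw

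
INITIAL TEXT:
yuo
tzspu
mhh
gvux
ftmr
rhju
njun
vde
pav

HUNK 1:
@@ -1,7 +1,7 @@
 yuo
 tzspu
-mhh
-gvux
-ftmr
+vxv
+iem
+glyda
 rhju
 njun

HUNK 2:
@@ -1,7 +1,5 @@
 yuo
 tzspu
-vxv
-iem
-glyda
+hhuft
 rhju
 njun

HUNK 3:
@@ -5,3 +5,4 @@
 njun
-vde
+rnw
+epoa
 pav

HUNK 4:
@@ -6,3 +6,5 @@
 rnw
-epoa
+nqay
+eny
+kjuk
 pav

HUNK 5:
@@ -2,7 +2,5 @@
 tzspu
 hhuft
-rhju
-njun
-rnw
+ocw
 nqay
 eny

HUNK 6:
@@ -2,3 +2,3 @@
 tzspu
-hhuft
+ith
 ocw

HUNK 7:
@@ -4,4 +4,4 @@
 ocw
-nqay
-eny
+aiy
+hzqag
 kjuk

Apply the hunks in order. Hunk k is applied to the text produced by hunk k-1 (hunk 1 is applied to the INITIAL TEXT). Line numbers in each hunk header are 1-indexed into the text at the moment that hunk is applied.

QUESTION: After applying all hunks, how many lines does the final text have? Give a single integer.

Answer: 8

Derivation:
Hunk 1: at line 1 remove [mhh,gvux,ftmr] add [vxv,iem,glyda] -> 9 lines: yuo tzspu vxv iem glyda rhju njun vde pav
Hunk 2: at line 1 remove [vxv,iem,glyda] add [hhuft] -> 7 lines: yuo tzspu hhuft rhju njun vde pav
Hunk 3: at line 5 remove [vde] add [rnw,epoa] -> 8 lines: yuo tzspu hhuft rhju njun rnw epoa pav
Hunk 4: at line 6 remove [epoa] add [nqay,eny,kjuk] -> 10 lines: yuo tzspu hhuft rhju njun rnw nqay eny kjuk pav
Hunk 5: at line 2 remove [rhju,njun,rnw] add [ocw] -> 8 lines: yuo tzspu hhuft ocw nqay eny kjuk pav
Hunk 6: at line 2 remove [hhuft] add [ith] -> 8 lines: yuo tzspu ith ocw nqay eny kjuk pav
Hunk 7: at line 4 remove [nqay,eny] add [aiy,hzqag] -> 8 lines: yuo tzspu ith ocw aiy hzqag kjuk pav
Final line count: 8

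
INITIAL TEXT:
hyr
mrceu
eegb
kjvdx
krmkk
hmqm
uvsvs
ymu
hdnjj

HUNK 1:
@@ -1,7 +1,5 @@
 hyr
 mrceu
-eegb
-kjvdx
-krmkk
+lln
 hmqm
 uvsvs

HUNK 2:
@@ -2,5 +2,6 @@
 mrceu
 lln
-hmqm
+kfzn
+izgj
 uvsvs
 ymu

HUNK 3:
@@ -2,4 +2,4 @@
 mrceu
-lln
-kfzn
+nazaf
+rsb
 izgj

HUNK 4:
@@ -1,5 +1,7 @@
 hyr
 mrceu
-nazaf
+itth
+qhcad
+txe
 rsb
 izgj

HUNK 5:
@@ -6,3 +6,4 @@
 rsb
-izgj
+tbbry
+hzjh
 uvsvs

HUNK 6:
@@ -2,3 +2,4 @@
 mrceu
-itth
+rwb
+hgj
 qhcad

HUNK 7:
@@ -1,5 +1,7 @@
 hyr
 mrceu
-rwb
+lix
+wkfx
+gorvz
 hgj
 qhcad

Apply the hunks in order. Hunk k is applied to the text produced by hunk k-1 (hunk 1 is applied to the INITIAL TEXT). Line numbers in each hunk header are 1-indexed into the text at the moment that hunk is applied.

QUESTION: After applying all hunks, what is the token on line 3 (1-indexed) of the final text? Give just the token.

Hunk 1: at line 1 remove [eegb,kjvdx,krmkk] add [lln] -> 7 lines: hyr mrceu lln hmqm uvsvs ymu hdnjj
Hunk 2: at line 2 remove [hmqm] add [kfzn,izgj] -> 8 lines: hyr mrceu lln kfzn izgj uvsvs ymu hdnjj
Hunk 3: at line 2 remove [lln,kfzn] add [nazaf,rsb] -> 8 lines: hyr mrceu nazaf rsb izgj uvsvs ymu hdnjj
Hunk 4: at line 1 remove [nazaf] add [itth,qhcad,txe] -> 10 lines: hyr mrceu itth qhcad txe rsb izgj uvsvs ymu hdnjj
Hunk 5: at line 6 remove [izgj] add [tbbry,hzjh] -> 11 lines: hyr mrceu itth qhcad txe rsb tbbry hzjh uvsvs ymu hdnjj
Hunk 6: at line 2 remove [itth] add [rwb,hgj] -> 12 lines: hyr mrceu rwb hgj qhcad txe rsb tbbry hzjh uvsvs ymu hdnjj
Hunk 7: at line 1 remove [rwb] add [lix,wkfx,gorvz] -> 14 lines: hyr mrceu lix wkfx gorvz hgj qhcad txe rsb tbbry hzjh uvsvs ymu hdnjj
Final line 3: lix

Answer: lix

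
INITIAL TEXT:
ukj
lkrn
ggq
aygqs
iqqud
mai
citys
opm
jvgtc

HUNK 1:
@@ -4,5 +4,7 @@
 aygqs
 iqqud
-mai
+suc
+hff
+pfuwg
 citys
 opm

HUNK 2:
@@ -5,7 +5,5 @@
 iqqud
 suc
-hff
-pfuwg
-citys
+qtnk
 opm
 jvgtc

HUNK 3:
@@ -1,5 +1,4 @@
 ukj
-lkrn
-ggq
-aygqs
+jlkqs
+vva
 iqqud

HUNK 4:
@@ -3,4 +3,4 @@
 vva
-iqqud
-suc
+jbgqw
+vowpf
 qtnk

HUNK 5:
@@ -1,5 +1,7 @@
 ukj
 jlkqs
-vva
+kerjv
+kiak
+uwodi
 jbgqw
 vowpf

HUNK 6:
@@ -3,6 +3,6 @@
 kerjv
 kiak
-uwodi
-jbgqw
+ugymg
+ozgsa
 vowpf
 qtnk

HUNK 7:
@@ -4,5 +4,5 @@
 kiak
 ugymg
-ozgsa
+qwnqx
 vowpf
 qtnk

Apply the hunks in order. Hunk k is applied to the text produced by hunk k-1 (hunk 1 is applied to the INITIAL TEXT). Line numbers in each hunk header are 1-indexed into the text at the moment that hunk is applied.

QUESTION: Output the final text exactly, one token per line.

Answer: ukj
jlkqs
kerjv
kiak
ugymg
qwnqx
vowpf
qtnk
opm
jvgtc

Derivation:
Hunk 1: at line 4 remove [mai] add [suc,hff,pfuwg] -> 11 lines: ukj lkrn ggq aygqs iqqud suc hff pfuwg citys opm jvgtc
Hunk 2: at line 5 remove [hff,pfuwg,citys] add [qtnk] -> 9 lines: ukj lkrn ggq aygqs iqqud suc qtnk opm jvgtc
Hunk 3: at line 1 remove [lkrn,ggq,aygqs] add [jlkqs,vva] -> 8 lines: ukj jlkqs vva iqqud suc qtnk opm jvgtc
Hunk 4: at line 3 remove [iqqud,suc] add [jbgqw,vowpf] -> 8 lines: ukj jlkqs vva jbgqw vowpf qtnk opm jvgtc
Hunk 5: at line 1 remove [vva] add [kerjv,kiak,uwodi] -> 10 lines: ukj jlkqs kerjv kiak uwodi jbgqw vowpf qtnk opm jvgtc
Hunk 6: at line 3 remove [uwodi,jbgqw] add [ugymg,ozgsa] -> 10 lines: ukj jlkqs kerjv kiak ugymg ozgsa vowpf qtnk opm jvgtc
Hunk 7: at line 4 remove [ozgsa] add [qwnqx] -> 10 lines: ukj jlkqs kerjv kiak ugymg qwnqx vowpf qtnk opm jvgtc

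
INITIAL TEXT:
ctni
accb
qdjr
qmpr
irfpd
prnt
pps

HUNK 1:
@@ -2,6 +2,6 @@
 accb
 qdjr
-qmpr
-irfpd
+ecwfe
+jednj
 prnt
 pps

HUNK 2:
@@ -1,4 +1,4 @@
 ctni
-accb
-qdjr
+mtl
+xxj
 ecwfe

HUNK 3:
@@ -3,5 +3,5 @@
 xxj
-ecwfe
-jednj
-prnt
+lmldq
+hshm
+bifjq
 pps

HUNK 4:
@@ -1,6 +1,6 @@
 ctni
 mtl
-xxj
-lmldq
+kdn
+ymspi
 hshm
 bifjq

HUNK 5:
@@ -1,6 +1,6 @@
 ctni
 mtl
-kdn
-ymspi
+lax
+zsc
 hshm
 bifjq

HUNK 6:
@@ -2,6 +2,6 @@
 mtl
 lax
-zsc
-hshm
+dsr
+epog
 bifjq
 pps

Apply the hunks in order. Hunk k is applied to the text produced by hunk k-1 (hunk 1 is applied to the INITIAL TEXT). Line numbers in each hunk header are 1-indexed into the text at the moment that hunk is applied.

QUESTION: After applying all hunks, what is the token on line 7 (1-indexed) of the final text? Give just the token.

Hunk 1: at line 2 remove [qmpr,irfpd] add [ecwfe,jednj] -> 7 lines: ctni accb qdjr ecwfe jednj prnt pps
Hunk 2: at line 1 remove [accb,qdjr] add [mtl,xxj] -> 7 lines: ctni mtl xxj ecwfe jednj prnt pps
Hunk 3: at line 3 remove [ecwfe,jednj,prnt] add [lmldq,hshm,bifjq] -> 7 lines: ctni mtl xxj lmldq hshm bifjq pps
Hunk 4: at line 1 remove [xxj,lmldq] add [kdn,ymspi] -> 7 lines: ctni mtl kdn ymspi hshm bifjq pps
Hunk 5: at line 1 remove [kdn,ymspi] add [lax,zsc] -> 7 lines: ctni mtl lax zsc hshm bifjq pps
Hunk 6: at line 2 remove [zsc,hshm] add [dsr,epog] -> 7 lines: ctni mtl lax dsr epog bifjq pps
Final line 7: pps

Answer: pps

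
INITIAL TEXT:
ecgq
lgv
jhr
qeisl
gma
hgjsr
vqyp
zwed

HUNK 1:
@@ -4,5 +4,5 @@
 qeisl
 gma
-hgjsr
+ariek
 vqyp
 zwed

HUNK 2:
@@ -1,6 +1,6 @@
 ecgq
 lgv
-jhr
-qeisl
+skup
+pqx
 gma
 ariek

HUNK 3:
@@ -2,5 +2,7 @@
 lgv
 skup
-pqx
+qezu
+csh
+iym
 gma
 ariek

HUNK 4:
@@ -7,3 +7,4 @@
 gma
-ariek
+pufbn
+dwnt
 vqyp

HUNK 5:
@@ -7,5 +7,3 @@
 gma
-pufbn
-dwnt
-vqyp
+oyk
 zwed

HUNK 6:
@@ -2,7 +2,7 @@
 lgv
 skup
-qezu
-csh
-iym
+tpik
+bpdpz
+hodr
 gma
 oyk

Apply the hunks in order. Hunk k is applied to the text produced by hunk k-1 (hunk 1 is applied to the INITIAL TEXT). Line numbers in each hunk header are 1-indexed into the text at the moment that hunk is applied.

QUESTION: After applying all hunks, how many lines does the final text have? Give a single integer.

Hunk 1: at line 4 remove [hgjsr] add [ariek] -> 8 lines: ecgq lgv jhr qeisl gma ariek vqyp zwed
Hunk 2: at line 1 remove [jhr,qeisl] add [skup,pqx] -> 8 lines: ecgq lgv skup pqx gma ariek vqyp zwed
Hunk 3: at line 2 remove [pqx] add [qezu,csh,iym] -> 10 lines: ecgq lgv skup qezu csh iym gma ariek vqyp zwed
Hunk 4: at line 7 remove [ariek] add [pufbn,dwnt] -> 11 lines: ecgq lgv skup qezu csh iym gma pufbn dwnt vqyp zwed
Hunk 5: at line 7 remove [pufbn,dwnt,vqyp] add [oyk] -> 9 lines: ecgq lgv skup qezu csh iym gma oyk zwed
Hunk 6: at line 2 remove [qezu,csh,iym] add [tpik,bpdpz,hodr] -> 9 lines: ecgq lgv skup tpik bpdpz hodr gma oyk zwed
Final line count: 9

Answer: 9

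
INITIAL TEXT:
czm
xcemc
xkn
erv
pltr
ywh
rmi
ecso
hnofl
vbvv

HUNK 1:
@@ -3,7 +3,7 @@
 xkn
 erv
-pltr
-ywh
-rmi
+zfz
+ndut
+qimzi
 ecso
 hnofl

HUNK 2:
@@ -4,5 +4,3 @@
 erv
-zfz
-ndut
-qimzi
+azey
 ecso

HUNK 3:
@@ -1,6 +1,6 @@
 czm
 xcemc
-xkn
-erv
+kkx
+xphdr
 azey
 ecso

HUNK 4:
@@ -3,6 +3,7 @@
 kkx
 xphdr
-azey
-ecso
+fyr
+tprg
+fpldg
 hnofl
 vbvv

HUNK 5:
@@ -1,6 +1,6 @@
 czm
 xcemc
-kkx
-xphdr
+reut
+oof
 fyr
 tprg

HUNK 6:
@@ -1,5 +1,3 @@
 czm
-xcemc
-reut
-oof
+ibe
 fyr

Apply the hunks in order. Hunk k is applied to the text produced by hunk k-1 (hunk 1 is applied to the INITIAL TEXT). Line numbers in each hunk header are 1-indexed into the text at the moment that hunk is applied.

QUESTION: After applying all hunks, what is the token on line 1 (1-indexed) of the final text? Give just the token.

Answer: czm

Derivation:
Hunk 1: at line 3 remove [pltr,ywh,rmi] add [zfz,ndut,qimzi] -> 10 lines: czm xcemc xkn erv zfz ndut qimzi ecso hnofl vbvv
Hunk 2: at line 4 remove [zfz,ndut,qimzi] add [azey] -> 8 lines: czm xcemc xkn erv azey ecso hnofl vbvv
Hunk 3: at line 1 remove [xkn,erv] add [kkx,xphdr] -> 8 lines: czm xcemc kkx xphdr azey ecso hnofl vbvv
Hunk 4: at line 3 remove [azey,ecso] add [fyr,tprg,fpldg] -> 9 lines: czm xcemc kkx xphdr fyr tprg fpldg hnofl vbvv
Hunk 5: at line 1 remove [kkx,xphdr] add [reut,oof] -> 9 lines: czm xcemc reut oof fyr tprg fpldg hnofl vbvv
Hunk 6: at line 1 remove [xcemc,reut,oof] add [ibe] -> 7 lines: czm ibe fyr tprg fpldg hnofl vbvv
Final line 1: czm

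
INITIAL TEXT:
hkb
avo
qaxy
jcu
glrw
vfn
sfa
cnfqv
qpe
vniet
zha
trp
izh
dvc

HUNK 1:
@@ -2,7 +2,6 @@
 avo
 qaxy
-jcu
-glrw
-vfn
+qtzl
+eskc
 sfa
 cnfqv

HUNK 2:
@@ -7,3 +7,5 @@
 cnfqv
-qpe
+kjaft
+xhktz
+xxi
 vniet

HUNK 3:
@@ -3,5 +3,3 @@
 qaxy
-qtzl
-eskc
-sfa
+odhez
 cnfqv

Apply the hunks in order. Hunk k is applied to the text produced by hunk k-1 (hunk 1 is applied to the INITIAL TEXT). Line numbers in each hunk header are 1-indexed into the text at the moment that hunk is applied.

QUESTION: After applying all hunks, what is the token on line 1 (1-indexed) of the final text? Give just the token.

Answer: hkb

Derivation:
Hunk 1: at line 2 remove [jcu,glrw,vfn] add [qtzl,eskc] -> 13 lines: hkb avo qaxy qtzl eskc sfa cnfqv qpe vniet zha trp izh dvc
Hunk 2: at line 7 remove [qpe] add [kjaft,xhktz,xxi] -> 15 lines: hkb avo qaxy qtzl eskc sfa cnfqv kjaft xhktz xxi vniet zha trp izh dvc
Hunk 3: at line 3 remove [qtzl,eskc,sfa] add [odhez] -> 13 lines: hkb avo qaxy odhez cnfqv kjaft xhktz xxi vniet zha trp izh dvc
Final line 1: hkb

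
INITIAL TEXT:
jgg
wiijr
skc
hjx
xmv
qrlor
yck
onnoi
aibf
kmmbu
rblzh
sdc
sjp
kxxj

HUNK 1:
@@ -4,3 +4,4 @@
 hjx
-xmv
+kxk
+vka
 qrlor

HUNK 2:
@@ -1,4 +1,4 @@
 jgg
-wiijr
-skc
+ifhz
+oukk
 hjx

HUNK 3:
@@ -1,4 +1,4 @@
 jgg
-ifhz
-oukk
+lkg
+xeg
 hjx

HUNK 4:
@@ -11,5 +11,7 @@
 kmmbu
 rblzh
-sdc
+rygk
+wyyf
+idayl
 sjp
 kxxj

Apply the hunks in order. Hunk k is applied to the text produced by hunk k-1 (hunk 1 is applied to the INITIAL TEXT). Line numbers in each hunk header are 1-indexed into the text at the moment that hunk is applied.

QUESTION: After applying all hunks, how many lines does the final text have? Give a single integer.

Hunk 1: at line 4 remove [xmv] add [kxk,vka] -> 15 lines: jgg wiijr skc hjx kxk vka qrlor yck onnoi aibf kmmbu rblzh sdc sjp kxxj
Hunk 2: at line 1 remove [wiijr,skc] add [ifhz,oukk] -> 15 lines: jgg ifhz oukk hjx kxk vka qrlor yck onnoi aibf kmmbu rblzh sdc sjp kxxj
Hunk 3: at line 1 remove [ifhz,oukk] add [lkg,xeg] -> 15 lines: jgg lkg xeg hjx kxk vka qrlor yck onnoi aibf kmmbu rblzh sdc sjp kxxj
Hunk 4: at line 11 remove [sdc] add [rygk,wyyf,idayl] -> 17 lines: jgg lkg xeg hjx kxk vka qrlor yck onnoi aibf kmmbu rblzh rygk wyyf idayl sjp kxxj
Final line count: 17

Answer: 17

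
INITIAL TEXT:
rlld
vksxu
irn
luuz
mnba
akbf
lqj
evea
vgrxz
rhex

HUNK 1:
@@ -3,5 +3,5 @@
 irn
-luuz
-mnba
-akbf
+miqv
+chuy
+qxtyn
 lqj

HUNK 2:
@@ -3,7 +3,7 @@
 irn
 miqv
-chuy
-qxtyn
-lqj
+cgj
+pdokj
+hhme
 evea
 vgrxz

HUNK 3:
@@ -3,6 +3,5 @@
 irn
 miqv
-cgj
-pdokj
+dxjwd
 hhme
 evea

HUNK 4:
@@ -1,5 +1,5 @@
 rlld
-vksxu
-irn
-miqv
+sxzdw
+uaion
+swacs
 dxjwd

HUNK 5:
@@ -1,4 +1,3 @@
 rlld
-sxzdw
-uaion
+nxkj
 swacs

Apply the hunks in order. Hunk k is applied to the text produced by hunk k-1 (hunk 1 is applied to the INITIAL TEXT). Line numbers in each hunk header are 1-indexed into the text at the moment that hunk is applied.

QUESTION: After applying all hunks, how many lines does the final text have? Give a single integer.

Hunk 1: at line 3 remove [luuz,mnba,akbf] add [miqv,chuy,qxtyn] -> 10 lines: rlld vksxu irn miqv chuy qxtyn lqj evea vgrxz rhex
Hunk 2: at line 3 remove [chuy,qxtyn,lqj] add [cgj,pdokj,hhme] -> 10 lines: rlld vksxu irn miqv cgj pdokj hhme evea vgrxz rhex
Hunk 3: at line 3 remove [cgj,pdokj] add [dxjwd] -> 9 lines: rlld vksxu irn miqv dxjwd hhme evea vgrxz rhex
Hunk 4: at line 1 remove [vksxu,irn,miqv] add [sxzdw,uaion,swacs] -> 9 lines: rlld sxzdw uaion swacs dxjwd hhme evea vgrxz rhex
Hunk 5: at line 1 remove [sxzdw,uaion] add [nxkj] -> 8 lines: rlld nxkj swacs dxjwd hhme evea vgrxz rhex
Final line count: 8

Answer: 8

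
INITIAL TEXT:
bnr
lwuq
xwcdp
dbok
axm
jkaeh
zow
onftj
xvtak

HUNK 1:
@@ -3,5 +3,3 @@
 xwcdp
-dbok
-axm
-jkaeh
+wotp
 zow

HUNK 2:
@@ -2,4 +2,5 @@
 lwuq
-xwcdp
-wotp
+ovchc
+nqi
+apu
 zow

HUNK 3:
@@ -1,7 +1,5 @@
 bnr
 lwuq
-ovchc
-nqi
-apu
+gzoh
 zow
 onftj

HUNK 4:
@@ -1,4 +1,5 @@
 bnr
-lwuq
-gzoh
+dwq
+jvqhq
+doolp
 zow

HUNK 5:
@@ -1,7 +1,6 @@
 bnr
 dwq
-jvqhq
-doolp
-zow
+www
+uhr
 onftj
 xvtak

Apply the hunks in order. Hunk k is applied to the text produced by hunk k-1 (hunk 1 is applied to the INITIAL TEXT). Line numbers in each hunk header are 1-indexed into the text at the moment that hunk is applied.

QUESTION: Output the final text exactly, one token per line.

Hunk 1: at line 3 remove [dbok,axm,jkaeh] add [wotp] -> 7 lines: bnr lwuq xwcdp wotp zow onftj xvtak
Hunk 2: at line 2 remove [xwcdp,wotp] add [ovchc,nqi,apu] -> 8 lines: bnr lwuq ovchc nqi apu zow onftj xvtak
Hunk 3: at line 1 remove [ovchc,nqi,apu] add [gzoh] -> 6 lines: bnr lwuq gzoh zow onftj xvtak
Hunk 4: at line 1 remove [lwuq,gzoh] add [dwq,jvqhq,doolp] -> 7 lines: bnr dwq jvqhq doolp zow onftj xvtak
Hunk 5: at line 1 remove [jvqhq,doolp,zow] add [www,uhr] -> 6 lines: bnr dwq www uhr onftj xvtak

Answer: bnr
dwq
www
uhr
onftj
xvtak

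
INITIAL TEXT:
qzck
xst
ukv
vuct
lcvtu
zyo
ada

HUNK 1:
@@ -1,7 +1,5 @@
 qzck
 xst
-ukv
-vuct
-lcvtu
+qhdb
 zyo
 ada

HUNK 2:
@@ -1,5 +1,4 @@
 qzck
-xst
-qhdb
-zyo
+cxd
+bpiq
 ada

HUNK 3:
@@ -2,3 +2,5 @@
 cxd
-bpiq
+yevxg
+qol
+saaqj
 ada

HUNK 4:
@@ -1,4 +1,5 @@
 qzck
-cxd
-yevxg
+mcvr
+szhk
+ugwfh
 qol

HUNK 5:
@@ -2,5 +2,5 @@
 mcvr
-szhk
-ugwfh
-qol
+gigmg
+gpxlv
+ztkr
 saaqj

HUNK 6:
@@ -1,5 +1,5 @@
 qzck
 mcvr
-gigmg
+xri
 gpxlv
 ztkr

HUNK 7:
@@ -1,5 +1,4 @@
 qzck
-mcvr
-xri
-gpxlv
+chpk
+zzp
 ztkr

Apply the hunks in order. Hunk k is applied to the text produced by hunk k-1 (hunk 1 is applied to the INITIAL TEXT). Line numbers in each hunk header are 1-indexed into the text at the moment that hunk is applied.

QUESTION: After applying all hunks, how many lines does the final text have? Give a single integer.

Hunk 1: at line 1 remove [ukv,vuct,lcvtu] add [qhdb] -> 5 lines: qzck xst qhdb zyo ada
Hunk 2: at line 1 remove [xst,qhdb,zyo] add [cxd,bpiq] -> 4 lines: qzck cxd bpiq ada
Hunk 3: at line 2 remove [bpiq] add [yevxg,qol,saaqj] -> 6 lines: qzck cxd yevxg qol saaqj ada
Hunk 4: at line 1 remove [cxd,yevxg] add [mcvr,szhk,ugwfh] -> 7 lines: qzck mcvr szhk ugwfh qol saaqj ada
Hunk 5: at line 2 remove [szhk,ugwfh,qol] add [gigmg,gpxlv,ztkr] -> 7 lines: qzck mcvr gigmg gpxlv ztkr saaqj ada
Hunk 6: at line 1 remove [gigmg] add [xri] -> 7 lines: qzck mcvr xri gpxlv ztkr saaqj ada
Hunk 7: at line 1 remove [mcvr,xri,gpxlv] add [chpk,zzp] -> 6 lines: qzck chpk zzp ztkr saaqj ada
Final line count: 6

Answer: 6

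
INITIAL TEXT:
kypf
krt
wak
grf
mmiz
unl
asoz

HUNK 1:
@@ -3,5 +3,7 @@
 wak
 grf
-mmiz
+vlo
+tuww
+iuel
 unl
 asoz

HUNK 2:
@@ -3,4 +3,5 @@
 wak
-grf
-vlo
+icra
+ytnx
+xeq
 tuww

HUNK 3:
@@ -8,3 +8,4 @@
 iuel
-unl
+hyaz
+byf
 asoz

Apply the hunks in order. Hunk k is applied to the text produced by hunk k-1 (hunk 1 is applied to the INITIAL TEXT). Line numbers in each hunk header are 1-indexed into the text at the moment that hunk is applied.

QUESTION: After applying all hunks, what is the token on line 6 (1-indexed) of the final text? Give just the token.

Answer: xeq

Derivation:
Hunk 1: at line 3 remove [mmiz] add [vlo,tuww,iuel] -> 9 lines: kypf krt wak grf vlo tuww iuel unl asoz
Hunk 2: at line 3 remove [grf,vlo] add [icra,ytnx,xeq] -> 10 lines: kypf krt wak icra ytnx xeq tuww iuel unl asoz
Hunk 3: at line 8 remove [unl] add [hyaz,byf] -> 11 lines: kypf krt wak icra ytnx xeq tuww iuel hyaz byf asoz
Final line 6: xeq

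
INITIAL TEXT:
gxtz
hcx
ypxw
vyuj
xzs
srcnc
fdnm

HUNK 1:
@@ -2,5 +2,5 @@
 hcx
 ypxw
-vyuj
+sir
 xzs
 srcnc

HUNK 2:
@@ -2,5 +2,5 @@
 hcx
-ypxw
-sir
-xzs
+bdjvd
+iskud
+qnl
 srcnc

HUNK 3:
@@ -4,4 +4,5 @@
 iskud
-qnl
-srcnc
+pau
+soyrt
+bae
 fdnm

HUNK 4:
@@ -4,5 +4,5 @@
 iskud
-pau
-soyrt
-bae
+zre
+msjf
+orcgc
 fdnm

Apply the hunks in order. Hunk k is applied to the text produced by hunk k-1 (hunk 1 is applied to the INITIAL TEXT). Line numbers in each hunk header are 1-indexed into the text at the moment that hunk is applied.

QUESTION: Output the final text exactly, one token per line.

Answer: gxtz
hcx
bdjvd
iskud
zre
msjf
orcgc
fdnm

Derivation:
Hunk 1: at line 2 remove [vyuj] add [sir] -> 7 lines: gxtz hcx ypxw sir xzs srcnc fdnm
Hunk 2: at line 2 remove [ypxw,sir,xzs] add [bdjvd,iskud,qnl] -> 7 lines: gxtz hcx bdjvd iskud qnl srcnc fdnm
Hunk 3: at line 4 remove [qnl,srcnc] add [pau,soyrt,bae] -> 8 lines: gxtz hcx bdjvd iskud pau soyrt bae fdnm
Hunk 4: at line 4 remove [pau,soyrt,bae] add [zre,msjf,orcgc] -> 8 lines: gxtz hcx bdjvd iskud zre msjf orcgc fdnm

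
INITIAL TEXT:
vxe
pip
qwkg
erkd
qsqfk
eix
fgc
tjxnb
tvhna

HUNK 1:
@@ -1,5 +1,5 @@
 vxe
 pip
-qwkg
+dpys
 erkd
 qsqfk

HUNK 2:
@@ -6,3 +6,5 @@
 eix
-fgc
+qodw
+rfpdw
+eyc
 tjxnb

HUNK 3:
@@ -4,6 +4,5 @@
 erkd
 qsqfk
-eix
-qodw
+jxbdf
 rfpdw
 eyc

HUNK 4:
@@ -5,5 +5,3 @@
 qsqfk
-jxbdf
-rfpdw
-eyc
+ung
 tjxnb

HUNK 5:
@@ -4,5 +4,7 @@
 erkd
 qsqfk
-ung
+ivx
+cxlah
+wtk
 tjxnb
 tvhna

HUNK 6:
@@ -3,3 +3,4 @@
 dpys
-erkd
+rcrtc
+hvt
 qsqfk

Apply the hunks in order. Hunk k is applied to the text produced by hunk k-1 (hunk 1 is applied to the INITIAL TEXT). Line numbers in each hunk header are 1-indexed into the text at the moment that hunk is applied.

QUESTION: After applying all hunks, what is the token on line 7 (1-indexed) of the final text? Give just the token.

Hunk 1: at line 1 remove [qwkg] add [dpys] -> 9 lines: vxe pip dpys erkd qsqfk eix fgc tjxnb tvhna
Hunk 2: at line 6 remove [fgc] add [qodw,rfpdw,eyc] -> 11 lines: vxe pip dpys erkd qsqfk eix qodw rfpdw eyc tjxnb tvhna
Hunk 3: at line 4 remove [eix,qodw] add [jxbdf] -> 10 lines: vxe pip dpys erkd qsqfk jxbdf rfpdw eyc tjxnb tvhna
Hunk 4: at line 5 remove [jxbdf,rfpdw,eyc] add [ung] -> 8 lines: vxe pip dpys erkd qsqfk ung tjxnb tvhna
Hunk 5: at line 4 remove [ung] add [ivx,cxlah,wtk] -> 10 lines: vxe pip dpys erkd qsqfk ivx cxlah wtk tjxnb tvhna
Hunk 6: at line 3 remove [erkd] add [rcrtc,hvt] -> 11 lines: vxe pip dpys rcrtc hvt qsqfk ivx cxlah wtk tjxnb tvhna
Final line 7: ivx

Answer: ivx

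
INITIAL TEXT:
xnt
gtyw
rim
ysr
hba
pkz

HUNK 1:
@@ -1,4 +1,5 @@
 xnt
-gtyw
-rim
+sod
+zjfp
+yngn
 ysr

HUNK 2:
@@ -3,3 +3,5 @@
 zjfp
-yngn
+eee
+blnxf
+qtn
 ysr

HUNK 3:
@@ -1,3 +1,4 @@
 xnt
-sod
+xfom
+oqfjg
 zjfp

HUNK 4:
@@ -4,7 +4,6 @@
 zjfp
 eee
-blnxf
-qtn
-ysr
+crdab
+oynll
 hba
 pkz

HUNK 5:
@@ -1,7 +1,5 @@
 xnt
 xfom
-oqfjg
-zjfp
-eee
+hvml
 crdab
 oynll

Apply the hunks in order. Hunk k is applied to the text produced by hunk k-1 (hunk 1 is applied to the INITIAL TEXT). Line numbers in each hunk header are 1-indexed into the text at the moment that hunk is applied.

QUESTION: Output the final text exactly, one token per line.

Hunk 1: at line 1 remove [gtyw,rim] add [sod,zjfp,yngn] -> 7 lines: xnt sod zjfp yngn ysr hba pkz
Hunk 2: at line 3 remove [yngn] add [eee,blnxf,qtn] -> 9 lines: xnt sod zjfp eee blnxf qtn ysr hba pkz
Hunk 3: at line 1 remove [sod] add [xfom,oqfjg] -> 10 lines: xnt xfom oqfjg zjfp eee blnxf qtn ysr hba pkz
Hunk 4: at line 4 remove [blnxf,qtn,ysr] add [crdab,oynll] -> 9 lines: xnt xfom oqfjg zjfp eee crdab oynll hba pkz
Hunk 5: at line 1 remove [oqfjg,zjfp,eee] add [hvml] -> 7 lines: xnt xfom hvml crdab oynll hba pkz

Answer: xnt
xfom
hvml
crdab
oynll
hba
pkz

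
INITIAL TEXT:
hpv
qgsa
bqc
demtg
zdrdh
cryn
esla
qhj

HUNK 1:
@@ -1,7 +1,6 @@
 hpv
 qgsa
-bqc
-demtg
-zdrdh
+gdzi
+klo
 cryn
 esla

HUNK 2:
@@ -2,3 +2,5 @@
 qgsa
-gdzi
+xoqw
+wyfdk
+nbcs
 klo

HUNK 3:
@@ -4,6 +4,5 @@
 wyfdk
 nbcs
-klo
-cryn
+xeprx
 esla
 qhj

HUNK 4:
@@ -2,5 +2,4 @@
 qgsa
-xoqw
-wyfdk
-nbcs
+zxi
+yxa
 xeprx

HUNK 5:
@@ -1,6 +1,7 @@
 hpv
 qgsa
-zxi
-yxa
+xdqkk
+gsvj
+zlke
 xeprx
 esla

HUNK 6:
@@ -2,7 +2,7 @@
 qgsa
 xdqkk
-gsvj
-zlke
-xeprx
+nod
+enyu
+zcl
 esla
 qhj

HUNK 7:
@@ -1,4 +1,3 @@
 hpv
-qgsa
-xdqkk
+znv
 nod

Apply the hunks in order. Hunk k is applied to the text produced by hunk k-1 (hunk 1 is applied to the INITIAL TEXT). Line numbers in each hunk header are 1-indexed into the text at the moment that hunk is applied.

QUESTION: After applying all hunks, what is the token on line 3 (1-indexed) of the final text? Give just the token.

Hunk 1: at line 1 remove [bqc,demtg,zdrdh] add [gdzi,klo] -> 7 lines: hpv qgsa gdzi klo cryn esla qhj
Hunk 2: at line 2 remove [gdzi] add [xoqw,wyfdk,nbcs] -> 9 lines: hpv qgsa xoqw wyfdk nbcs klo cryn esla qhj
Hunk 3: at line 4 remove [klo,cryn] add [xeprx] -> 8 lines: hpv qgsa xoqw wyfdk nbcs xeprx esla qhj
Hunk 4: at line 2 remove [xoqw,wyfdk,nbcs] add [zxi,yxa] -> 7 lines: hpv qgsa zxi yxa xeprx esla qhj
Hunk 5: at line 1 remove [zxi,yxa] add [xdqkk,gsvj,zlke] -> 8 lines: hpv qgsa xdqkk gsvj zlke xeprx esla qhj
Hunk 6: at line 2 remove [gsvj,zlke,xeprx] add [nod,enyu,zcl] -> 8 lines: hpv qgsa xdqkk nod enyu zcl esla qhj
Hunk 7: at line 1 remove [qgsa,xdqkk] add [znv] -> 7 lines: hpv znv nod enyu zcl esla qhj
Final line 3: nod

Answer: nod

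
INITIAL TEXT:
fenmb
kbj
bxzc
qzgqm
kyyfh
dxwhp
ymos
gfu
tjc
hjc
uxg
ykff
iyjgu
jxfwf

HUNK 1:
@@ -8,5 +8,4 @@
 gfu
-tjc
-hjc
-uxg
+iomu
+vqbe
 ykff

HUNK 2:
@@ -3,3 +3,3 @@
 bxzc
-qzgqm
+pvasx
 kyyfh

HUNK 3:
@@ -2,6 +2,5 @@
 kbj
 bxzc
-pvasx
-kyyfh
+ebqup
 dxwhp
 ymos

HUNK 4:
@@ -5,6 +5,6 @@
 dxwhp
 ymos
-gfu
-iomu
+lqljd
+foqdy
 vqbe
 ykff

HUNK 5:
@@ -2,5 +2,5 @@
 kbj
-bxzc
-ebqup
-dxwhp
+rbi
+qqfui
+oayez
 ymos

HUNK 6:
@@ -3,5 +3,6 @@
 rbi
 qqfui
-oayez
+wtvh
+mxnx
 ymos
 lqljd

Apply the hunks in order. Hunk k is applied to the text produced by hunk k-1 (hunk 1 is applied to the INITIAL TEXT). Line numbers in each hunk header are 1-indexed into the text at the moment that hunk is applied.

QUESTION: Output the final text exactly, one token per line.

Hunk 1: at line 8 remove [tjc,hjc,uxg] add [iomu,vqbe] -> 13 lines: fenmb kbj bxzc qzgqm kyyfh dxwhp ymos gfu iomu vqbe ykff iyjgu jxfwf
Hunk 2: at line 3 remove [qzgqm] add [pvasx] -> 13 lines: fenmb kbj bxzc pvasx kyyfh dxwhp ymos gfu iomu vqbe ykff iyjgu jxfwf
Hunk 3: at line 2 remove [pvasx,kyyfh] add [ebqup] -> 12 lines: fenmb kbj bxzc ebqup dxwhp ymos gfu iomu vqbe ykff iyjgu jxfwf
Hunk 4: at line 5 remove [gfu,iomu] add [lqljd,foqdy] -> 12 lines: fenmb kbj bxzc ebqup dxwhp ymos lqljd foqdy vqbe ykff iyjgu jxfwf
Hunk 5: at line 2 remove [bxzc,ebqup,dxwhp] add [rbi,qqfui,oayez] -> 12 lines: fenmb kbj rbi qqfui oayez ymos lqljd foqdy vqbe ykff iyjgu jxfwf
Hunk 6: at line 3 remove [oayez] add [wtvh,mxnx] -> 13 lines: fenmb kbj rbi qqfui wtvh mxnx ymos lqljd foqdy vqbe ykff iyjgu jxfwf

Answer: fenmb
kbj
rbi
qqfui
wtvh
mxnx
ymos
lqljd
foqdy
vqbe
ykff
iyjgu
jxfwf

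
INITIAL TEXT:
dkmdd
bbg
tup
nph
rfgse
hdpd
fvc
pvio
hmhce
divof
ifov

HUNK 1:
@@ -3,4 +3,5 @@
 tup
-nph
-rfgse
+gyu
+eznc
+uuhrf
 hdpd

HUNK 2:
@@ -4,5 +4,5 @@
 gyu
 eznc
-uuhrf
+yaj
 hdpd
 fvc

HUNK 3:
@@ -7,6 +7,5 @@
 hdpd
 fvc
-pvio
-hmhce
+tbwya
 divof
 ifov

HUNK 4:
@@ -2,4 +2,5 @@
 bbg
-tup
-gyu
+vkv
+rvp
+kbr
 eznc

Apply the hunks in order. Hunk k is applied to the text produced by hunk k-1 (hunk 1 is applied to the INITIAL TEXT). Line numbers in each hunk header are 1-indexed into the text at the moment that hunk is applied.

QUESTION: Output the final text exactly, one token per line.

Hunk 1: at line 3 remove [nph,rfgse] add [gyu,eznc,uuhrf] -> 12 lines: dkmdd bbg tup gyu eznc uuhrf hdpd fvc pvio hmhce divof ifov
Hunk 2: at line 4 remove [uuhrf] add [yaj] -> 12 lines: dkmdd bbg tup gyu eznc yaj hdpd fvc pvio hmhce divof ifov
Hunk 3: at line 7 remove [pvio,hmhce] add [tbwya] -> 11 lines: dkmdd bbg tup gyu eznc yaj hdpd fvc tbwya divof ifov
Hunk 4: at line 2 remove [tup,gyu] add [vkv,rvp,kbr] -> 12 lines: dkmdd bbg vkv rvp kbr eznc yaj hdpd fvc tbwya divof ifov

Answer: dkmdd
bbg
vkv
rvp
kbr
eznc
yaj
hdpd
fvc
tbwya
divof
ifov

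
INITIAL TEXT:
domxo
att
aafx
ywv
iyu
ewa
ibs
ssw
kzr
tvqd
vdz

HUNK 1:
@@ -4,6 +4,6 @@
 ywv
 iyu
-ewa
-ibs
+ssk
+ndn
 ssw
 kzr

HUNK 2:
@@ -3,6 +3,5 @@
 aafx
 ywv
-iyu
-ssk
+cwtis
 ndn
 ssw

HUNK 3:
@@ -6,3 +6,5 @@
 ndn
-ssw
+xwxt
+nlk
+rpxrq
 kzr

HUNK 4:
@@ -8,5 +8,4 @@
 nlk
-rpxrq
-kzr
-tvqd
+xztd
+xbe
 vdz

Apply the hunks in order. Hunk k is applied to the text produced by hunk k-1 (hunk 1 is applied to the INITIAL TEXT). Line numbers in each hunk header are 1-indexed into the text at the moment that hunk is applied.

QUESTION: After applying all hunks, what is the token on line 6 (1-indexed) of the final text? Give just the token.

Hunk 1: at line 4 remove [ewa,ibs] add [ssk,ndn] -> 11 lines: domxo att aafx ywv iyu ssk ndn ssw kzr tvqd vdz
Hunk 2: at line 3 remove [iyu,ssk] add [cwtis] -> 10 lines: domxo att aafx ywv cwtis ndn ssw kzr tvqd vdz
Hunk 3: at line 6 remove [ssw] add [xwxt,nlk,rpxrq] -> 12 lines: domxo att aafx ywv cwtis ndn xwxt nlk rpxrq kzr tvqd vdz
Hunk 4: at line 8 remove [rpxrq,kzr,tvqd] add [xztd,xbe] -> 11 lines: domxo att aafx ywv cwtis ndn xwxt nlk xztd xbe vdz
Final line 6: ndn

Answer: ndn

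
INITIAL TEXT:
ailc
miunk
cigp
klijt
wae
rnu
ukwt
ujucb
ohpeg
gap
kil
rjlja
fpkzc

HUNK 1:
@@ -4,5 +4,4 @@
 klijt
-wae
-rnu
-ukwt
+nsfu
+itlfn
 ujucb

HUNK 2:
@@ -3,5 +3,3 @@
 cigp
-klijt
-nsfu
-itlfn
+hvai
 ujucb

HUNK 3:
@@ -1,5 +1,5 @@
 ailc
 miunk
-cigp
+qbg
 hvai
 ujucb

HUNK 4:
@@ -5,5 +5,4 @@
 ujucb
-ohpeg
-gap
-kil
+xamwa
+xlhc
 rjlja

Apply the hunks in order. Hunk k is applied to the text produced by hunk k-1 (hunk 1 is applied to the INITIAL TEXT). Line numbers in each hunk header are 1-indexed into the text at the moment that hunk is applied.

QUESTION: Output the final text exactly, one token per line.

Answer: ailc
miunk
qbg
hvai
ujucb
xamwa
xlhc
rjlja
fpkzc

Derivation:
Hunk 1: at line 4 remove [wae,rnu,ukwt] add [nsfu,itlfn] -> 12 lines: ailc miunk cigp klijt nsfu itlfn ujucb ohpeg gap kil rjlja fpkzc
Hunk 2: at line 3 remove [klijt,nsfu,itlfn] add [hvai] -> 10 lines: ailc miunk cigp hvai ujucb ohpeg gap kil rjlja fpkzc
Hunk 3: at line 1 remove [cigp] add [qbg] -> 10 lines: ailc miunk qbg hvai ujucb ohpeg gap kil rjlja fpkzc
Hunk 4: at line 5 remove [ohpeg,gap,kil] add [xamwa,xlhc] -> 9 lines: ailc miunk qbg hvai ujucb xamwa xlhc rjlja fpkzc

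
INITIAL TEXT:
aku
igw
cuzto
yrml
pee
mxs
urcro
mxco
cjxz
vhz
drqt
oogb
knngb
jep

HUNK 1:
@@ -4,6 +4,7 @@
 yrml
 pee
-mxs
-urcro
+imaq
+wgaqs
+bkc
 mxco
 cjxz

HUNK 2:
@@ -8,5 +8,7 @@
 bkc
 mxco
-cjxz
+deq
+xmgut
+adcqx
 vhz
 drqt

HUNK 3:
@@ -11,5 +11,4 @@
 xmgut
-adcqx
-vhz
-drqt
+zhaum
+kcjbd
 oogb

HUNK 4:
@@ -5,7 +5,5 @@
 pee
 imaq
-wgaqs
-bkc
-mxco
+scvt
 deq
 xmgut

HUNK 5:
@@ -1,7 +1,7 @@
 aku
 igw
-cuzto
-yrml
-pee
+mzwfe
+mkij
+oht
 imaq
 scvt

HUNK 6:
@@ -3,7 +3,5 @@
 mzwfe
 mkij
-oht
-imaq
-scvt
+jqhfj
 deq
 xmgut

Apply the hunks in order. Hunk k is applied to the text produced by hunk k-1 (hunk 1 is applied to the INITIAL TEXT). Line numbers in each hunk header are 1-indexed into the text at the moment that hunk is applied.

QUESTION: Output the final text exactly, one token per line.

Hunk 1: at line 4 remove [mxs,urcro] add [imaq,wgaqs,bkc] -> 15 lines: aku igw cuzto yrml pee imaq wgaqs bkc mxco cjxz vhz drqt oogb knngb jep
Hunk 2: at line 8 remove [cjxz] add [deq,xmgut,adcqx] -> 17 lines: aku igw cuzto yrml pee imaq wgaqs bkc mxco deq xmgut adcqx vhz drqt oogb knngb jep
Hunk 3: at line 11 remove [adcqx,vhz,drqt] add [zhaum,kcjbd] -> 16 lines: aku igw cuzto yrml pee imaq wgaqs bkc mxco deq xmgut zhaum kcjbd oogb knngb jep
Hunk 4: at line 5 remove [wgaqs,bkc,mxco] add [scvt] -> 14 lines: aku igw cuzto yrml pee imaq scvt deq xmgut zhaum kcjbd oogb knngb jep
Hunk 5: at line 1 remove [cuzto,yrml,pee] add [mzwfe,mkij,oht] -> 14 lines: aku igw mzwfe mkij oht imaq scvt deq xmgut zhaum kcjbd oogb knngb jep
Hunk 6: at line 3 remove [oht,imaq,scvt] add [jqhfj] -> 12 lines: aku igw mzwfe mkij jqhfj deq xmgut zhaum kcjbd oogb knngb jep

Answer: aku
igw
mzwfe
mkij
jqhfj
deq
xmgut
zhaum
kcjbd
oogb
knngb
jep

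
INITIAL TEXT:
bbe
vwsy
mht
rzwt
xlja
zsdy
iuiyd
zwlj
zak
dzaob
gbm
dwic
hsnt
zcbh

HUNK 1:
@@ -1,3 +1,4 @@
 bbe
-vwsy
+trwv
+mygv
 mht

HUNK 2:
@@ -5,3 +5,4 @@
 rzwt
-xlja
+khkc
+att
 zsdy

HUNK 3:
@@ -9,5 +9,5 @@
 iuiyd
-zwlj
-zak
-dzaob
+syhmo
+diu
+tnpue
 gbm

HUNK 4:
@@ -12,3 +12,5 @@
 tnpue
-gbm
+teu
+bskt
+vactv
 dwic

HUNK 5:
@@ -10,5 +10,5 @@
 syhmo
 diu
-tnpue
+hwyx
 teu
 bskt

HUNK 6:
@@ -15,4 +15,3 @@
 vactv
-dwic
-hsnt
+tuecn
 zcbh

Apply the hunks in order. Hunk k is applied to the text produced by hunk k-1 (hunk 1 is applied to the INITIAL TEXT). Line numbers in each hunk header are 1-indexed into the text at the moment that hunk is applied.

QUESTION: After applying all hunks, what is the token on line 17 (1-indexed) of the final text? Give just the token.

Answer: zcbh

Derivation:
Hunk 1: at line 1 remove [vwsy] add [trwv,mygv] -> 15 lines: bbe trwv mygv mht rzwt xlja zsdy iuiyd zwlj zak dzaob gbm dwic hsnt zcbh
Hunk 2: at line 5 remove [xlja] add [khkc,att] -> 16 lines: bbe trwv mygv mht rzwt khkc att zsdy iuiyd zwlj zak dzaob gbm dwic hsnt zcbh
Hunk 3: at line 9 remove [zwlj,zak,dzaob] add [syhmo,diu,tnpue] -> 16 lines: bbe trwv mygv mht rzwt khkc att zsdy iuiyd syhmo diu tnpue gbm dwic hsnt zcbh
Hunk 4: at line 12 remove [gbm] add [teu,bskt,vactv] -> 18 lines: bbe trwv mygv mht rzwt khkc att zsdy iuiyd syhmo diu tnpue teu bskt vactv dwic hsnt zcbh
Hunk 5: at line 10 remove [tnpue] add [hwyx] -> 18 lines: bbe trwv mygv mht rzwt khkc att zsdy iuiyd syhmo diu hwyx teu bskt vactv dwic hsnt zcbh
Hunk 6: at line 15 remove [dwic,hsnt] add [tuecn] -> 17 lines: bbe trwv mygv mht rzwt khkc att zsdy iuiyd syhmo diu hwyx teu bskt vactv tuecn zcbh
Final line 17: zcbh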